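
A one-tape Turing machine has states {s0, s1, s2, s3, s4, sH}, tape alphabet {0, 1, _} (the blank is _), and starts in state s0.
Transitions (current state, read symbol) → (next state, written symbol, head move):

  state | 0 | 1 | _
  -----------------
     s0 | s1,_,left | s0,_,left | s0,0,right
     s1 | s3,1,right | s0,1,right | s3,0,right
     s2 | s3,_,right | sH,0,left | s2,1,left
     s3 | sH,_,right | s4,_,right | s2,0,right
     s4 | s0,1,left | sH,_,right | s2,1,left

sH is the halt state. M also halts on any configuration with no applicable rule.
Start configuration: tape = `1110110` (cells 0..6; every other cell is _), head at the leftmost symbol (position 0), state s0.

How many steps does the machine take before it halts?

state=s0 head=0 tape=_[1]110110   (s0,1)→(s0,_,left)
state=s0 head=-1 tape=[_]_110110   (s0,_)→(s0,0,right)
state=s0 head=0 tape=0[_]110110   (s0,_)→(s0,0,right)
state=s0 head=1 tape=00[1]10110   (s0,1)→(s0,_,left)
state=s0 head=0 tape=0[0]_10110   (s0,0)→(s1,_,left)
state=s1 head=-1 tape=[0]__10110   (s1,0)→(s3,1,right)
state=s3 head=0 tape=1[_]_10110   (s3,_)→(s2,0,right)
state=s2 head=1 tape=10[_]10110   (s2,_)→(s2,1,left)
state=s2 head=0 tape=1[0]110110   (s2,0)→(s3,_,right)
state=s3 head=1 tape=1_[1]10110   (s3,1)→(s4,_,right)
state=s4 head=2 tape=1__[1]0110   (s4,1)→(sH,_,right)
state=sH head=3 tape=1___[0]110
M halts after 11 transitions.

11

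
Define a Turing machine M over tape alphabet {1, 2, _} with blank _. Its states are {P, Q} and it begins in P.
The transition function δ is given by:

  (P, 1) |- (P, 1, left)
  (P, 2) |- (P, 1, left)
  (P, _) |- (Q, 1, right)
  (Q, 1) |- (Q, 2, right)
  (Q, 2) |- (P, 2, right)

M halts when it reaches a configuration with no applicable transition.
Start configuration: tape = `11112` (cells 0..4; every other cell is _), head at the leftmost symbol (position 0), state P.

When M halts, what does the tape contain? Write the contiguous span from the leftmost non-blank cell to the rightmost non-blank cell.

1222221

P | _[1]1112__   read 1 → write 1, move left, go to P
P | [_]11112__   read _ → write 1, move right, go to Q
Q | 1[1]1112__   read 1 → write 2, move right, go to Q
Q | 12[1]112__   read 1 → write 2, move right, go to Q
Q | 122[1]12__   read 1 → write 2, move right, go to Q
Q | 1222[1]2__   read 1 → write 2, move right, go to Q
Q | 12222[2]__   read 2 → write 2, move right, go to P
P | 122222[_]_   read _ → write 1, move right, go to Q
Q | 1222221[_]
The non-blank tape span at halt is 1222221.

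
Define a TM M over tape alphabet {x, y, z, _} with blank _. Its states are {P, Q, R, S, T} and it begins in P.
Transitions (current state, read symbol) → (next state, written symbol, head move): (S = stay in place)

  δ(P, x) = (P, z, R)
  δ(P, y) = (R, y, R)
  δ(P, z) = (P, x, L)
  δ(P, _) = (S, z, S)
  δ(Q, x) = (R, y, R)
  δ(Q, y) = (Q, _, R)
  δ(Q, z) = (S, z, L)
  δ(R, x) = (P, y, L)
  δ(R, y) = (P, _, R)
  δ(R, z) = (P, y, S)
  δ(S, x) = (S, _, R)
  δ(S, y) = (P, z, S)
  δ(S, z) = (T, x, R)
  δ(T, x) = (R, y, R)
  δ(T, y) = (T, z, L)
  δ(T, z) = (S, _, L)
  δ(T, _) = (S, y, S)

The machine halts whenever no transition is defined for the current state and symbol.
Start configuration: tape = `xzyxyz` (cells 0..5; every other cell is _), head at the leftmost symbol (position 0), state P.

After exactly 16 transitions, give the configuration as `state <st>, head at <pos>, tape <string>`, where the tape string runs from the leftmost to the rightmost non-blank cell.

P | _[x]zyxyz_   read x → write z, move R, go to P
P | _z[z]yxyz_   read z → write x, move L, go to P
P | _[z]xyxyz_   read z → write x, move L, go to P
P | [_]xxyxyz_   read _ → write z, move S, go to S
S | [z]xxyxyz_   read z → write x, move R, go to T
T | x[x]xyxyz_   read x → write y, move R, go to R
R | xy[x]yxyz_   read x → write y, move L, go to P
P | x[y]yyxyz_   read y → write y, move R, go to R
R | xy[y]yxyz_   read y → write _, move R, go to P
P | xy_[y]xyz_   read y → write y, move R, go to R
R | xy_y[x]yz_   read x → write y, move L, go to P
P | xy_[y]yyz_   read y → write y, move R, go to R
R | xy_y[y]yz_   read y → write _, move R, go to P
P | xy_y_[y]z_   read y → write y, move R, go to R
R | xy_y_y[z]_   read z → write y, move S, go to P
P | xy_y_y[y]_   read y → write y, move R, go to R
R | xy_y_yy[_]
After 16 steps: state R, head at 6, tape xy_y_yy.

state R, head at 6, tape xy_y_yy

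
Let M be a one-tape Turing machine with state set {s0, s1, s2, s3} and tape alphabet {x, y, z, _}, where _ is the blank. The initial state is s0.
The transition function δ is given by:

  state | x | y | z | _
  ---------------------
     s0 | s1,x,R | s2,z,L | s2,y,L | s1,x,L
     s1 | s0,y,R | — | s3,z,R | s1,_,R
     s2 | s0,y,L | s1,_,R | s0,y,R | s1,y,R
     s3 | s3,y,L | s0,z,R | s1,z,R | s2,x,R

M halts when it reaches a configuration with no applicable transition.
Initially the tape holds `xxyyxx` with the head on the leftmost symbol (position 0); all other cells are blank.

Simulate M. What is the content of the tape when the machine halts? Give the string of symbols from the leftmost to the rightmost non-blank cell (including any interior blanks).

x_zzxyx

s0 | [x]xyyxx_   read x → write x, move R, go to s1
s1 | x[x]yyxx_   read x → write y, move R, go to s0
s0 | xy[y]yxx_   read y → write z, move L, go to s2
s2 | x[y]zyxx_   read y → write _, move R, go to s1
s1 | x_[z]yxx_   read z → write z, move R, go to s3
s3 | x_z[y]xx_   read y → write z, move R, go to s0
s0 | x_zz[x]x_   read x → write x, move R, go to s1
s1 | x_zzx[x]_   read x → write y, move R, go to s0
s0 | x_zzxy[_]   read _ → write x, move L, go to s1
s1 | x_zzx[y]x
The non-blank tape span at halt is x_zzxyx.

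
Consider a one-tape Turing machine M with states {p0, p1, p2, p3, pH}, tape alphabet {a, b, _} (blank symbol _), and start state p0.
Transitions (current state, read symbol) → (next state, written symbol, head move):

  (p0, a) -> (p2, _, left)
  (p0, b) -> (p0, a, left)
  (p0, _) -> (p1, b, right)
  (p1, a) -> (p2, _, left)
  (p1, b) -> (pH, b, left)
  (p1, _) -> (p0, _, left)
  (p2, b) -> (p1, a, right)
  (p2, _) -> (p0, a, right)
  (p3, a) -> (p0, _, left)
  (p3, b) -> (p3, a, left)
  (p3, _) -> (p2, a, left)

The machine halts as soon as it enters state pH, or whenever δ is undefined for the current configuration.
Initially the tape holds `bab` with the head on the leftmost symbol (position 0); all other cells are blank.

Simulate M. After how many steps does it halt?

17

state=p0 head=0 tape=___[b]ab   (p0,b)→(p0,a,left)
state=p0 head=-1 tape=__[_]aab   (p0,_)→(p1,b,right)
state=p1 head=0 tape=__b[a]ab   (p1,a)→(p2,_,left)
state=p2 head=-1 tape=__[b]_ab   (p2,b)→(p1,a,right)
state=p1 head=0 tape=__a[_]ab   (p1,_)→(p0,_,left)
state=p0 head=-1 tape=__[a]_ab   (p0,a)→(p2,_,left)
state=p2 head=-2 tape=_[_]__ab   (p2,_)→(p0,a,right)
state=p0 head=-1 tape=_a[_]_ab   (p0,_)→(p1,b,right)
state=p1 head=0 tape=_ab[_]ab   (p1,_)→(p0,_,left)
state=p0 head=-1 tape=_a[b]_ab   (p0,b)→(p0,a,left)
state=p0 head=-2 tape=_[a]a_ab   (p0,a)→(p2,_,left)
state=p2 head=-3 tape=[_]_a_ab   (p2,_)→(p0,a,right)
state=p0 head=-2 tape=a[_]a_ab   (p0,_)→(p1,b,right)
state=p1 head=-1 tape=ab[a]_ab   (p1,a)→(p2,_,left)
state=p2 head=-2 tape=a[b]__ab   (p2,b)→(p1,a,right)
state=p1 head=-1 tape=aa[_]_ab   (p1,_)→(p0,_,left)
state=p0 head=-2 tape=a[a]__ab   (p0,a)→(p2,_,left)
state=p2 head=-3 tape=[a]___ab
M halts after 17 transitions.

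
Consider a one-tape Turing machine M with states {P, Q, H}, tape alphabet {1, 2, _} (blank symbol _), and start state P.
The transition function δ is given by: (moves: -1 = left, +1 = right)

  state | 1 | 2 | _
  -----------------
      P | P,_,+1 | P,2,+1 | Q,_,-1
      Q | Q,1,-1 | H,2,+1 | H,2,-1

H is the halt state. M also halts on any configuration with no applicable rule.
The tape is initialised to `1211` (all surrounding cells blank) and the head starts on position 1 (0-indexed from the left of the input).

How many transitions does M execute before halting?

5

state=P head=1 tape=1[2]11_   (P,2)→(P,2,+1)
state=P head=2 tape=12[1]1_   (P,1)→(P,_,+1)
state=P head=3 tape=12_[1]_   (P,1)→(P,_,+1)
state=P head=4 tape=12__[_]   (P,_)→(Q,_,-1)
state=Q head=3 tape=12_[_]_   (Q,_)→(H,2,-1)
state=H head=2 tape=12[_]2_
M halts after 5 transitions.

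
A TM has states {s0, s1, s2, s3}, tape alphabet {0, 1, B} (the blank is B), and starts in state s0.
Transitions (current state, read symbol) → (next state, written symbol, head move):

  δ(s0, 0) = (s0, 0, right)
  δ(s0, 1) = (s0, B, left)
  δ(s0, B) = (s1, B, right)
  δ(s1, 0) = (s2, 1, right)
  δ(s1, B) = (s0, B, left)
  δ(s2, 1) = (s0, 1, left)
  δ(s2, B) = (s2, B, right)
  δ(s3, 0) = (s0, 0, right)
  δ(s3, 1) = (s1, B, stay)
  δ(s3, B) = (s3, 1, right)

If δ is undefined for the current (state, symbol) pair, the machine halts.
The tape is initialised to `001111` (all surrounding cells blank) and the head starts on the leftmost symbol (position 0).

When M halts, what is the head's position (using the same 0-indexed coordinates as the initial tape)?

s0 | [0]01111   read 0 → write 0, move right, go to s0
s0 | 0[0]1111   read 0 → write 0, move right, go to s0
s0 | 00[1]111   read 1 → write B, move left, go to s0
s0 | 0[0]B111   read 0 → write 0, move right, go to s0
s0 | 00[B]111   read B → write B, move right, go to s1
s1 | 00B[1]11
At halt the head is at cell 3.

3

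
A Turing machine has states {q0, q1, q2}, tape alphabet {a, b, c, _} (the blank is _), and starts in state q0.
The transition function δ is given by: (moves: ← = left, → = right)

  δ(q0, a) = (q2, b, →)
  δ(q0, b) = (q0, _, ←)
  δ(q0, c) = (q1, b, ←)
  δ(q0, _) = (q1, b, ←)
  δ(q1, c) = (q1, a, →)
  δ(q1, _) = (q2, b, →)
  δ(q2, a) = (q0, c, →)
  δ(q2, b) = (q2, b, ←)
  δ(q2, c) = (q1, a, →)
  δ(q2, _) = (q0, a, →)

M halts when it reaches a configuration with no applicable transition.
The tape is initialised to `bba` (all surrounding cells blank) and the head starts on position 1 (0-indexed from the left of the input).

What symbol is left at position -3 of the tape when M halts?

state=q0 head=1 tape=___b[b]a   (q0,b)→(q0,_,←)
state=q0 head=0 tape=___[b]_a   (q0,b)→(q0,_,←)
state=q0 head=-1 tape=__[_]__a   (q0,_)→(q1,b,←)
state=q1 head=-2 tape=_[_]b__a   (q1,_)→(q2,b,→)
state=q2 head=-1 tape=_b[b]__a   (q2,b)→(q2,b,←)
state=q2 head=-2 tape=_[b]b__a   (q2,b)→(q2,b,←)
state=q2 head=-3 tape=[_]bb__a   (q2,_)→(q0,a,→)
state=q0 head=-2 tape=a[b]b__a   (q0,b)→(q0,_,←)
state=q0 head=-3 tape=[a]_b__a   (q0,a)→(q2,b,→)
state=q2 head=-2 tape=b[_]b__a   (q2,_)→(q0,a,→)
state=q0 head=-1 tape=ba[b]__a   (q0,b)→(q0,_,←)
state=q0 head=-2 tape=b[a]___a   (q0,a)→(q2,b,→)
state=q2 head=-1 tape=bb[_]__a   (q2,_)→(q0,a,→)
state=q0 head=0 tape=bba[_]_a   (q0,_)→(q1,b,←)
state=q1 head=-1 tape=bb[a]b_a
Cell -3 holds b when M halts.

b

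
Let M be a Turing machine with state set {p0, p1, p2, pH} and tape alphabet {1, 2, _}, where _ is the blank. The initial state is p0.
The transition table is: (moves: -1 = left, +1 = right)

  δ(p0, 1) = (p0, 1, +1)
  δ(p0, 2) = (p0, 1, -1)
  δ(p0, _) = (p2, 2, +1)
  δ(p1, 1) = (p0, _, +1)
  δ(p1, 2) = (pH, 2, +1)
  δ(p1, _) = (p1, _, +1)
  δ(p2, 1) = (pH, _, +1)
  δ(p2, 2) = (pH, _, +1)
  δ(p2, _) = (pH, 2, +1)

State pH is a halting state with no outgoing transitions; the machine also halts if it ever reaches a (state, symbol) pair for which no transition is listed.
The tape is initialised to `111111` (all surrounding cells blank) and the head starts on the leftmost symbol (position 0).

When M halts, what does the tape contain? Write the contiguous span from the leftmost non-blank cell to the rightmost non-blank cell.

p0 | [1]11111___   read 1 → write 1, move +1, go to p0
p0 | 1[1]1111___   read 1 → write 1, move +1, go to p0
p0 | 11[1]111___   read 1 → write 1, move +1, go to p0
p0 | 111[1]11___   read 1 → write 1, move +1, go to p0
p0 | 1111[1]1___   read 1 → write 1, move +1, go to p0
p0 | 11111[1]___   read 1 → write 1, move +1, go to p0
p0 | 111111[_]__   read _ → write 2, move +1, go to p2
p2 | 1111112[_]_   read _ → write 2, move +1, go to pH
pH | 11111122[_]
The non-blank tape span at halt is 11111122.

11111122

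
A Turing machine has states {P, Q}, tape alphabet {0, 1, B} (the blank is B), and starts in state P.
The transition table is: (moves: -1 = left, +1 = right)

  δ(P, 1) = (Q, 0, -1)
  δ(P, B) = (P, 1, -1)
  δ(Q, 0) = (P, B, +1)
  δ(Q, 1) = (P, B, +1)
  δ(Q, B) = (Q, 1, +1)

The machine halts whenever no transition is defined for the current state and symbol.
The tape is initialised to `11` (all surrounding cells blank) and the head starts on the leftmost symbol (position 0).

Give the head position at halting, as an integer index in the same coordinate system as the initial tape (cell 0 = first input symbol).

state=P head=0 tape=B[1]1B   (P,1)→(Q,0,-1)
state=Q head=-1 tape=[B]01B   (Q,B)→(Q,1,+1)
state=Q head=0 tape=1[0]1B   (Q,0)→(P,B,+1)
state=P head=1 tape=1B[1]B   (P,1)→(Q,0,-1)
state=Q head=0 tape=1[B]0B   (Q,B)→(Q,1,+1)
state=Q head=1 tape=11[0]B   (Q,0)→(P,B,+1)
state=P head=2 tape=11B[B]   (P,B)→(P,1,-1)
state=P head=1 tape=11[B]1   (P,B)→(P,1,-1)
state=P head=0 tape=1[1]11   (P,1)→(Q,0,-1)
state=Q head=-1 tape=[1]011   (Q,1)→(P,B,+1)
state=P head=0 tape=B[0]11
At halt the head is at cell 0.

0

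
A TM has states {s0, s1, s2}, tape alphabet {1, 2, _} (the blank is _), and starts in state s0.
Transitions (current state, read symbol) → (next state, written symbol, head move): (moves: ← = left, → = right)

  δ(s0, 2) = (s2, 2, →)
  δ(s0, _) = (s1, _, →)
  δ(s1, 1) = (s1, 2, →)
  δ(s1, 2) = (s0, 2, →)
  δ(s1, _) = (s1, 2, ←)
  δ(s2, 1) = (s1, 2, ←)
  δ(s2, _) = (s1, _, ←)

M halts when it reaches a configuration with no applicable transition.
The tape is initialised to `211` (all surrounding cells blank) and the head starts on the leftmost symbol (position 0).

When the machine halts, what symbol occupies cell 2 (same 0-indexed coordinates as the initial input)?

s0 | [2]11__   read 2 → write 2, move →, go to s2
s2 | 2[1]1__   read 1 → write 2, move ←, go to s1
s1 | [2]21__   read 2 → write 2, move →, go to s0
s0 | 2[2]1__   read 2 → write 2, move →, go to s2
s2 | 22[1]__   read 1 → write 2, move ←, go to s1
s1 | 2[2]2__   read 2 → write 2, move →, go to s0
s0 | 22[2]__   read 2 → write 2, move →, go to s2
s2 | 222[_]_   read _ → write _, move ←, go to s1
s1 | 22[2]__   read 2 → write 2, move →, go to s0
s0 | 222[_]_   read _ → write _, move →, go to s1
s1 | 222_[_]   read _ → write 2, move ←, go to s1
s1 | 222[_]2   read _ → write 2, move ←, go to s1
s1 | 22[2]22   read 2 → write 2, move →, go to s0
s0 | 222[2]2   read 2 → write 2, move →, go to s2
s2 | 2222[2]
Cell 2 holds 2 when M halts.

2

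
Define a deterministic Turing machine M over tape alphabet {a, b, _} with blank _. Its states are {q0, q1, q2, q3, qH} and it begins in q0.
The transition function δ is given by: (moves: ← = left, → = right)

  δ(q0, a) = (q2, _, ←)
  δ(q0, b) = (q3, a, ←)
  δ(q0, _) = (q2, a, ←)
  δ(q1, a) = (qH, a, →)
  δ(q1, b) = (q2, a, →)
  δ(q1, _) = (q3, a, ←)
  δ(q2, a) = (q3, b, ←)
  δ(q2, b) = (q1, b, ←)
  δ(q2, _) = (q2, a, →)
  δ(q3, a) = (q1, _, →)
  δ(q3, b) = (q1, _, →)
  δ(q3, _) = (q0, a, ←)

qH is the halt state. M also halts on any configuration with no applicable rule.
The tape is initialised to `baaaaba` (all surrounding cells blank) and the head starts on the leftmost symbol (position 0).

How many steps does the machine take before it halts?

q0 | ___[b]aaaaba   read b → write a, move ←, go to q3
q3 | __[_]aaaaaba   read _ → write a, move ←, go to q0
q0 | _[_]aaaaaaba   read _ → write a, move ←, go to q2
q2 | [_]aaaaaaaba   read _ → write a, move →, go to q2
q2 | a[a]aaaaaaba   read a → write b, move ←, go to q3
q3 | [a]baaaaaaba   read a → write _, move →, go to q1
q1 | _[b]aaaaaaba   read b → write a, move →, go to q2
q2 | _a[a]aaaaaba   read a → write b, move ←, go to q3
q3 | _[a]baaaaaba   read a → write _, move →, go to q1
q1 | __[b]aaaaaba   read b → write a, move →, go to q2
q2 | __a[a]aaaaba   read a → write b, move ←, go to q3
q3 | __[a]baaaaba   read a → write _, move →, go to q1
q1 | ___[b]aaaaba   read b → write a, move →, go to q2
q2 | ___a[a]aaaba   read a → write b, move ←, go to q3
q3 | ___[a]baaaba   read a → write _, move →, go to q1
q1 | ____[b]aaaba   read b → write a, move →, go to q2
q2 | ____a[a]aaba   read a → write b, move ←, go to q3
q3 | ____[a]baaba   read a → write _, move →, go to q1
q1 | _____[b]aaba   read b → write a, move →, go to q2
q2 | _____a[a]aba   read a → write b, move ←, go to q3
q3 | _____[a]baba   read a → write _, move →, go to q1
q1 | ______[b]aba   read b → write a, move →, go to q2
q2 | ______a[a]ba   read a → write b, move ←, go to q3
q3 | ______[a]bba   read a → write _, move →, go to q1
q1 | _______[b]ba   read b → write a, move →, go to q2
q2 | _______a[b]a   read b → write b, move ←, go to q1
q1 | _______[a]ba   read a → write a, move →, go to qH
qH | _______a[b]a
M halts after 27 transitions.

27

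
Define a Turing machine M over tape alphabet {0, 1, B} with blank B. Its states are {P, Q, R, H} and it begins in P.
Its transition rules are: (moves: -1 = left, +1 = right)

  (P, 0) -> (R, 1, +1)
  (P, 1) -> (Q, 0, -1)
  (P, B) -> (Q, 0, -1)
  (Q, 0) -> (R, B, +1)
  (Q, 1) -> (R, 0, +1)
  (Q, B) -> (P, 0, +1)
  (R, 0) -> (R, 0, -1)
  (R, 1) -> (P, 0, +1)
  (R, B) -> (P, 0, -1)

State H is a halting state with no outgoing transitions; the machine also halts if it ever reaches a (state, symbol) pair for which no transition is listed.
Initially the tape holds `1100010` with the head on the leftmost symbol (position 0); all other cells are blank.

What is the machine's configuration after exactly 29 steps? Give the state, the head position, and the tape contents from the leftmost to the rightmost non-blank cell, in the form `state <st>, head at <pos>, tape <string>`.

state R, head at 5, tape 010001000

state=P head=0 tape=B[1]100010B   (P,1)→(Q,0,-1)
state=Q head=-1 tape=[B]0100010B   (Q,B)→(P,0,+1)
state=P head=0 tape=0[0]100010B   (P,0)→(R,1,+1)
state=R head=1 tape=01[1]00010B   (R,1)→(P,0,+1)
state=P head=2 tape=010[0]0010B   (P,0)→(R,1,+1)
state=R head=3 tape=0101[0]010B   (R,0)→(R,0,-1)
state=R head=2 tape=010[1]0010B   (R,1)→(P,0,+1)
state=P head=3 tape=0100[0]010B   (P,0)→(R,1,+1)
state=R head=4 tape=01001[0]10B   (R,0)→(R,0,-1)
state=R head=3 tape=0100[1]010B   (R,1)→(P,0,+1)
state=P head=4 tape=01000[0]10B   (P,0)→(R,1,+1)
state=R head=5 tape=010001[1]0B   (R,1)→(P,0,+1)
state=P head=6 tape=0100010[0]B   (P,0)→(R,1,+1)
state=R head=7 tape=01000101[B]   (R,B)→(P,0,-1)
state=P head=6 tape=0100010[1]0   (P,1)→(Q,0,-1)
state=Q head=5 tape=010001[0]00   (Q,0)→(R,B,+1)
state=R head=6 tape=010001B[0]0   (R,0)→(R,0,-1)
state=R head=5 tape=010001[B]00   (R,B)→(P,0,-1)
state=P head=4 tape=01000[1]000   (P,1)→(Q,0,-1)
state=Q head=3 tape=0100[0]0000   (Q,0)→(R,B,+1)
state=R head=4 tape=0100B[0]000   (R,0)→(R,0,-1)
state=R head=3 tape=0100[B]0000   (R,B)→(P,0,-1)
state=P head=2 tape=010[0]00000   (P,0)→(R,1,+1)
state=R head=3 tape=0101[0]0000   (R,0)→(R,0,-1)
state=R head=2 tape=010[1]00000   (R,1)→(P,0,+1)
state=P head=3 tape=0100[0]0000   (P,0)→(R,1,+1)
state=R head=4 tape=01001[0]000   (R,0)→(R,0,-1)
state=R head=3 tape=0100[1]0000   (R,1)→(P,0,+1)
state=P head=4 tape=01000[0]000   (P,0)→(R,1,+1)
state=R head=5 tape=010001[0]00
After 29 steps: state R, head at 5, tape 010001000.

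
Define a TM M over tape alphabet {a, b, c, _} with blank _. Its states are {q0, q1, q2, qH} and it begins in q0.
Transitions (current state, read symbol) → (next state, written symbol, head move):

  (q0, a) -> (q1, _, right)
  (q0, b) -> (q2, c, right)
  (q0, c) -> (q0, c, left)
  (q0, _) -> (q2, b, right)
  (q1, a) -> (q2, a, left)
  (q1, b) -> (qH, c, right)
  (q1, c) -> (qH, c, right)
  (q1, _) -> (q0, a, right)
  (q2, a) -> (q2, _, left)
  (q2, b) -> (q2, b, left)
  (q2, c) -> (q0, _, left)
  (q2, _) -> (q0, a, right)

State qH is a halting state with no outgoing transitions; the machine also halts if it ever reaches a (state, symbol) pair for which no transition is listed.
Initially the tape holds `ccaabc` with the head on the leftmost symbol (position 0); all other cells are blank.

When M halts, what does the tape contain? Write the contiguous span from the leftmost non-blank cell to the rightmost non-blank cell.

c_caabc

state=q0 head=0 tape=_[c]caabc   (q0,c)→(q0,c,left)
state=q0 head=-1 tape=[_]ccaabc   (q0,_)→(q2,b,right)
state=q2 head=0 tape=b[c]caabc   (q2,c)→(q0,_,left)
state=q0 head=-1 tape=[b]_caabc   (q0,b)→(q2,c,right)
state=q2 head=0 tape=c[_]caabc   (q2,_)→(q0,a,right)
state=q0 head=1 tape=ca[c]aabc   (q0,c)→(q0,c,left)
state=q0 head=0 tape=c[a]caabc   (q0,a)→(q1,_,right)
state=q1 head=1 tape=c_[c]aabc   (q1,c)→(qH,c,right)
state=qH head=2 tape=c_c[a]abc
The non-blank tape span at halt is c_caabc.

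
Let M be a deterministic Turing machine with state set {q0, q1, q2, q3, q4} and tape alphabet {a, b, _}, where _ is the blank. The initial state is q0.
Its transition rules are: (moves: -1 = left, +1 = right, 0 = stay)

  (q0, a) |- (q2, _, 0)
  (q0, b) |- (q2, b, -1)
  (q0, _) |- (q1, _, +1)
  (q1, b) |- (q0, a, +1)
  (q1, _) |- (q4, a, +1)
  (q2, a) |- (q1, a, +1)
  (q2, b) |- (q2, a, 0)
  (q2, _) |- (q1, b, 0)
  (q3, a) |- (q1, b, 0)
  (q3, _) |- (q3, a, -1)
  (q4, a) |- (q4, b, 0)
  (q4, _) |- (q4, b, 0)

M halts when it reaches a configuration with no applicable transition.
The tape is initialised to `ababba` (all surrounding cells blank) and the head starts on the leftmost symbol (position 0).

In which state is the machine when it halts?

state=q0 head=0 tape=[a]babba___   (q0,a)→(q2,_,0)
state=q2 head=0 tape=[_]babba___   (q2,_)→(q1,b,0)
state=q1 head=0 tape=[b]babba___   (q1,b)→(q0,a,+1)
state=q0 head=1 tape=a[b]abba___   (q0,b)→(q2,b,-1)
state=q2 head=0 tape=[a]babba___   (q2,a)→(q1,a,+1)
state=q1 head=1 tape=a[b]abba___   (q1,b)→(q0,a,+1)
state=q0 head=2 tape=aa[a]bba___   (q0,a)→(q2,_,0)
state=q2 head=2 tape=aa[_]bba___   (q2,_)→(q1,b,0)
state=q1 head=2 tape=aa[b]bba___   (q1,b)→(q0,a,+1)
state=q0 head=3 tape=aaa[b]ba___   (q0,b)→(q2,b,-1)
state=q2 head=2 tape=aa[a]bba___   (q2,a)→(q1,a,+1)
state=q1 head=3 tape=aaa[b]ba___   (q1,b)→(q0,a,+1)
state=q0 head=4 tape=aaaa[b]a___   (q0,b)→(q2,b,-1)
state=q2 head=3 tape=aaa[a]ba___   (q2,a)→(q1,a,+1)
state=q1 head=4 tape=aaaa[b]a___   (q1,b)→(q0,a,+1)
state=q0 head=5 tape=aaaaa[a]___   (q0,a)→(q2,_,0)
state=q2 head=5 tape=aaaaa[_]___   (q2,_)→(q1,b,0)
state=q1 head=5 tape=aaaaa[b]___   (q1,b)→(q0,a,+1)
state=q0 head=6 tape=aaaaaa[_]__   (q0,_)→(q1,_,+1)
state=q1 head=7 tape=aaaaaa_[_]_   (q1,_)→(q4,a,+1)
state=q4 head=8 tape=aaaaaa_a[_]   (q4,_)→(q4,b,0)
state=q4 head=8 tape=aaaaaa_a[b]
No transition is defined for (q4, b); M halts in state q4.

q4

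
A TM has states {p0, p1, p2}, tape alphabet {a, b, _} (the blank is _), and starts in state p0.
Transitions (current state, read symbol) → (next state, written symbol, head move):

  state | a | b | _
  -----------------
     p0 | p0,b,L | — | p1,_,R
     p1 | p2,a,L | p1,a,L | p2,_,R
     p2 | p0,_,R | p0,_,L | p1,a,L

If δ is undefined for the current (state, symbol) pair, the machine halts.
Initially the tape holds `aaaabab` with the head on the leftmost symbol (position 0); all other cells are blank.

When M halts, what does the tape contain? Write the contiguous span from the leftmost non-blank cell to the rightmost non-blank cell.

bab

state=p0 head=0 tape=_[a]aaabab   (p0,a)→(p0,b,L)
state=p0 head=-1 tape=[_]baaabab   (p0,_)→(p1,_,R)
state=p1 head=0 tape=_[b]aaabab   (p1,b)→(p1,a,L)
state=p1 head=-1 tape=[_]aaaabab   (p1,_)→(p2,_,R)
state=p2 head=0 tape=_[a]aaabab   (p2,a)→(p0,_,R)
state=p0 head=1 tape=__[a]aabab   (p0,a)→(p0,b,L)
state=p0 head=0 tape=_[_]baabab   (p0,_)→(p1,_,R)
state=p1 head=1 tape=__[b]aabab   (p1,b)→(p1,a,L)
state=p1 head=0 tape=_[_]aaabab   (p1,_)→(p2,_,R)
state=p2 head=1 tape=__[a]aabab   (p2,a)→(p0,_,R)
state=p0 head=2 tape=___[a]abab   (p0,a)→(p0,b,L)
state=p0 head=1 tape=__[_]babab   (p0,_)→(p1,_,R)
state=p1 head=2 tape=___[b]abab   (p1,b)→(p1,a,L)
state=p1 head=1 tape=__[_]aabab   (p1,_)→(p2,_,R)
state=p2 head=2 tape=___[a]abab   (p2,a)→(p0,_,R)
state=p0 head=3 tape=____[a]bab   (p0,a)→(p0,b,L)
state=p0 head=2 tape=___[_]bbab   (p0,_)→(p1,_,R)
state=p1 head=3 tape=____[b]bab   (p1,b)→(p1,a,L)
state=p1 head=2 tape=___[_]abab   (p1,_)→(p2,_,R)
state=p2 head=3 tape=____[a]bab   (p2,a)→(p0,_,R)
state=p0 head=4 tape=_____[b]ab
The non-blank tape span at halt is bab.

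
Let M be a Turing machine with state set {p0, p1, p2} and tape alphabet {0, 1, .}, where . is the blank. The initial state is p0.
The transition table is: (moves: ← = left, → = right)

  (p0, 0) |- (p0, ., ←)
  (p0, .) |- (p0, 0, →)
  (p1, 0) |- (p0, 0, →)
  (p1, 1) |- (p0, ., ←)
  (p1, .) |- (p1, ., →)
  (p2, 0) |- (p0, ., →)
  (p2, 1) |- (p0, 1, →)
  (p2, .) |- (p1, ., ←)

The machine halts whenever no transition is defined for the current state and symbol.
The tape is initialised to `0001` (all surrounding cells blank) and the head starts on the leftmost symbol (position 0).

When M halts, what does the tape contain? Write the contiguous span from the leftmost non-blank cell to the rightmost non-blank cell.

0000001

state=p0 head=0 tape=...[0]001   (p0,0)→(p0,.,←)
state=p0 head=-1 tape=..[.].001   (p0,.)→(p0,0,→)
state=p0 head=0 tape=..0[.]001   (p0,.)→(p0,0,→)
state=p0 head=1 tape=..00[0]01   (p0,0)→(p0,.,←)
state=p0 head=0 tape=..0[0].01   (p0,0)→(p0,.,←)
state=p0 head=-1 tape=..[0]..01   (p0,0)→(p0,.,←)
state=p0 head=-2 tape=.[.]...01   (p0,.)→(p0,0,→)
state=p0 head=-1 tape=.0[.]..01   (p0,.)→(p0,0,→)
state=p0 head=0 tape=.00[.].01   (p0,.)→(p0,0,→)
state=p0 head=1 tape=.000[.]01   (p0,.)→(p0,0,→)
state=p0 head=2 tape=.0000[0]1   (p0,0)→(p0,.,←)
state=p0 head=1 tape=.000[0].1   (p0,0)→(p0,.,←)
state=p0 head=0 tape=.00[0]..1   (p0,0)→(p0,.,←)
state=p0 head=-1 tape=.0[0]...1   (p0,0)→(p0,.,←)
state=p0 head=-2 tape=.[0]....1   (p0,0)→(p0,.,←)
state=p0 head=-3 tape=[.].....1   (p0,.)→(p0,0,→)
state=p0 head=-2 tape=0[.]....1   (p0,.)→(p0,0,→)
state=p0 head=-1 tape=00[.]...1   (p0,.)→(p0,0,→)
state=p0 head=0 tape=000[.]..1   (p0,.)→(p0,0,→)
state=p0 head=1 tape=0000[.].1   (p0,.)→(p0,0,→)
state=p0 head=2 tape=00000[.]1   (p0,.)→(p0,0,→)
state=p0 head=3 tape=000000[1]
The non-blank tape span at halt is 0000001.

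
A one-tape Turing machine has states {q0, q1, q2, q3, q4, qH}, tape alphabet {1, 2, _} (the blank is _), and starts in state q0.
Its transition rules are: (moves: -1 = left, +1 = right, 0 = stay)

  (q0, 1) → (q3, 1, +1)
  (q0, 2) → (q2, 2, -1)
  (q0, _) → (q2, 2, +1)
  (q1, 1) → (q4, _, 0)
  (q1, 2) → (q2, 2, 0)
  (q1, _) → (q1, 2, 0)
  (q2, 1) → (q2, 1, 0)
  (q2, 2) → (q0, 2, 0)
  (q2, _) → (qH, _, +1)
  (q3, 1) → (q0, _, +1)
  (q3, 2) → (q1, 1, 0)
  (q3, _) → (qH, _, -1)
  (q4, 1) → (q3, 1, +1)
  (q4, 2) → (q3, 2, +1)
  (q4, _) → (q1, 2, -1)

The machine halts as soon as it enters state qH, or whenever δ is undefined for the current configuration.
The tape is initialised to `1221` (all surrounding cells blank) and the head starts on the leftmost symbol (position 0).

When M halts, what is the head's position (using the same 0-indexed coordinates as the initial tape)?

q0 | __[1]221   read 1 → write 1, move +1, go to q3
q3 | __1[2]21   read 2 → write 1, move 0, go to q1
q1 | __1[1]21   read 1 → write _, move 0, go to q4
q4 | __1[_]21   read _ → write 2, move -1, go to q1
q1 | __[1]221   read 1 → write _, move 0, go to q4
q4 | __[_]221   read _ → write 2, move -1, go to q1
q1 | _[_]2221   read _ → write 2, move 0, go to q1
q1 | _[2]2221   read 2 → write 2, move 0, go to q2
q2 | _[2]2221   read 2 → write 2, move 0, go to q0
q0 | _[2]2221   read 2 → write 2, move -1, go to q2
q2 | [_]22221   read _ → write _, move +1, go to qH
qH | _[2]2221
At halt the head is at cell -1.

-1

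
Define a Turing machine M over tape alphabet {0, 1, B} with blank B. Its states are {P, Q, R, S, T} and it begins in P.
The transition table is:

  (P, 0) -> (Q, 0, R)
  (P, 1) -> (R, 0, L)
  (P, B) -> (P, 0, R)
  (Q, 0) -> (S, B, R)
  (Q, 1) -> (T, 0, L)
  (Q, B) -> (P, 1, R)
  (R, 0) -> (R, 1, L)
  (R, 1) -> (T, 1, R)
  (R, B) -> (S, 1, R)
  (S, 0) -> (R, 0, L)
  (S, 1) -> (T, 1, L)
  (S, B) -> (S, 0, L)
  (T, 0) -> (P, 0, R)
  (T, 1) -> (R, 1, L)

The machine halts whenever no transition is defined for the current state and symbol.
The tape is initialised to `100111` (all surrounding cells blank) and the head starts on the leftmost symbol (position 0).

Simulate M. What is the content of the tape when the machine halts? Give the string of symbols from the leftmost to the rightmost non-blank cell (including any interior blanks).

100B111

P | B[1]00111   read 1 → write 0, move L, go to R
R | [B]000111   read B → write 1, move R, go to S
S | 1[0]00111   read 0 → write 0, move L, go to R
R | [1]000111   read 1 → write 1, move R, go to T
T | 1[0]00111   read 0 → write 0, move R, go to P
P | 10[0]0111   read 0 → write 0, move R, go to Q
Q | 100[0]111   read 0 → write B, move R, go to S
S | 100B[1]11   read 1 → write 1, move L, go to T
T | 100[B]111
The non-blank tape span at halt is 100B111.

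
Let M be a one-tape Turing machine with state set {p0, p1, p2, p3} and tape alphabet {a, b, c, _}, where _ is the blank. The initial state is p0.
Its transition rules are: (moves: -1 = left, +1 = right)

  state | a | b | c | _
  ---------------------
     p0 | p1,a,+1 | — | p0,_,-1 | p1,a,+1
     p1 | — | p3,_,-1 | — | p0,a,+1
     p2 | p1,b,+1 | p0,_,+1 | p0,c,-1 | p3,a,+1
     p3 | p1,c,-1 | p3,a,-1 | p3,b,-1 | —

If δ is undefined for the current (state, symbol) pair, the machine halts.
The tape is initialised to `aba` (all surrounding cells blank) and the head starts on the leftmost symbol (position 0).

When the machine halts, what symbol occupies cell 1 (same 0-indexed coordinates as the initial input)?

a

state=p0 head=0 tape=_[a]ba   (p0,a)→(p1,a,+1)
state=p1 head=1 tape=_a[b]a   (p1,b)→(p3,_,-1)
state=p3 head=0 tape=_[a]_a   (p3,a)→(p1,c,-1)
state=p1 head=-1 tape=[_]c_a   (p1,_)→(p0,a,+1)
state=p0 head=0 tape=a[c]_a   (p0,c)→(p0,_,-1)
state=p0 head=-1 tape=[a]__a   (p0,a)→(p1,a,+1)
state=p1 head=0 tape=a[_]_a   (p1,_)→(p0,a,+1)
state=p0 head=1 tape=aa[_]a   (p0,_)→(p1,a,+1)
state=p1 head=2 tape=aaa[a]
Cell 1 holds a when M halts.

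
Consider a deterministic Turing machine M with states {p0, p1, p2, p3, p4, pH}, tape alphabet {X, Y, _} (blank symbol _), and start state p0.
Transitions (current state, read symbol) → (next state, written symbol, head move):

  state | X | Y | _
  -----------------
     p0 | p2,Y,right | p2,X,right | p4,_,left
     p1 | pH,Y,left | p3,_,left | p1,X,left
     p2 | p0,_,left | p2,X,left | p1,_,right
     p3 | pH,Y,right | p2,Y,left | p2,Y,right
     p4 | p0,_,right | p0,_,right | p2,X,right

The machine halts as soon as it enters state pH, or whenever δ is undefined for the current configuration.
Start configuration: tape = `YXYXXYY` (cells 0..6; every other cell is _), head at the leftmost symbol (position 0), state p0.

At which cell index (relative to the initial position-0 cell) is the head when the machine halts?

p0 | [Y]XYXXYY   read Y → write X, move right, go to p2
p2 | X[X]YXXYY   read X → write _, move left, go to p0
p0 | [X]_YXXYY   read X → write Y, move right, go to p2
p2 | Y[_]YXXYY   read _ → write _, move right, go to p1
p1 | Y_[Y]XXYY   read Y → write _, move left, go to p3
p3 | Y[_]_XXYY   read _ → write Y, move right, go to p2
p2 | YY[_]XXYY   read _ → write _, move right, go to p1
p1 | YY_[X]XYY   read X → write Y, move left, go to pH
pH | YY[_]YXYY
At halt the head is at cell 2.

2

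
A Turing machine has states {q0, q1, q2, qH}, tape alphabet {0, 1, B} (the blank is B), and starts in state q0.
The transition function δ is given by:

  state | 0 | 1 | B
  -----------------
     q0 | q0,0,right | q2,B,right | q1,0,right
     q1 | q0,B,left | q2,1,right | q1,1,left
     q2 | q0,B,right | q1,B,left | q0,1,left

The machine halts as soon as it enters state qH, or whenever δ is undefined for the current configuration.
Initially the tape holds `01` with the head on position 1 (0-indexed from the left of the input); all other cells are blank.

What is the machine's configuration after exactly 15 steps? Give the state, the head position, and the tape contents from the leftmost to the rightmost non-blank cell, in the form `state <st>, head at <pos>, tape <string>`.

q0 | 0[1]BB   read 1 → write B, move right, go to q2
q2 | 0B[B]B   read B → write 1, move left, go to q0
q0 | 0[B]1B   read B → write 0, move right, go to q1
q1 | 00[1]B   read 1 → write 1, move right, go to q2
q2 | 001[B]   read B → write 1, move left, go to q0
q0 | 00[1]1   read 1 → write B, move right, go to q2
q2 | 00B[1]   read 1 → write B, move left, go to q1
q1 | 00[B]B   read B → write 1, move left, go to q1
q1 | 0[0]1B   read 0 → write B, move left, go to q0
q0 | [0]B1B   read 0 → write 0, move right, go to q0
q0 | 0[B]1B   read B → write 0, move right, go to q1
q1 | 00[1]B   read 1 → write 1, move right, go to q2
q2 | 001[B]   read B → write 1, move left, go to q0
q0 | 00[1]1   read 1 → write B, move right, go to q2
q2 | 00B[1]   read 1 → write B, move left, go to q1
q1 | 00[B]B
After 15 steps: state q1, head at 2, tape 00.

state q1, head at 2, tape 00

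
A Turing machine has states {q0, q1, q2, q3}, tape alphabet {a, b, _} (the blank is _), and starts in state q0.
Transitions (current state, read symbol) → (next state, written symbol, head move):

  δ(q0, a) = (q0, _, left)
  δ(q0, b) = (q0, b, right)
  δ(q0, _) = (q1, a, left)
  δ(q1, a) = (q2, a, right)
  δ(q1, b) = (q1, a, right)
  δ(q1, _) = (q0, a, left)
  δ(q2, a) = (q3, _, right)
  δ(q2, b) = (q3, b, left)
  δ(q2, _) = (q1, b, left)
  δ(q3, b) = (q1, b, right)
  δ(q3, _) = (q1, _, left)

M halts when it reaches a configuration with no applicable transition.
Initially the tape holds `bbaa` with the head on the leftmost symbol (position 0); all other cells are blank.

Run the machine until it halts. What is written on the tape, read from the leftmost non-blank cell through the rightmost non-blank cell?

aaba

q0 | [b]baa_   read b → write b, move right, go to q0
q0 | b[b]aa_   read b → write b, move right, go to q0
q0 | bb[a]a_   read a → write _, move left, go to q0
q0 | b[b]_a_   read b → write b, move right, go to q0
q0 | bb[_]a_   read _ → write a, move left, go to q1
q1 | b[b]aa_   read b → write a, move right, go to q1
q1 | ba[a]a_   read a → write a, move right, go to q2
q2 | baa[a]_   read a → write _, move right, go to q3
q3 | baa_[_]   read _ → write _, move left, go to q1
q1 | baa[_]_   read _ → write a, move left, go to q0
q0 | ba[a]a_   read a → write _, move left, go to q0
q0 | b[a]_a_   read a → write _, move left, go to q0
q0 | [b]__a_   read b → write b, move right, go to q0
q0 | b[_]_a_   read _ → write a, move left, go to q1
q1 | [b]a_a_   read b → write a, move right, go to q1
q1 | a[a]_a_   read a → write a, move right, go to q2
q2 | aa[_]a_   read _ → write b, move left, go to q1
q1 | a[a]ba_   read a → write a, move right, go to q2
q2 | aa[b]a_   read b → write b, move left, go to q3
q3 | a[a]ba_
The non-blank tape span at halt is aaba.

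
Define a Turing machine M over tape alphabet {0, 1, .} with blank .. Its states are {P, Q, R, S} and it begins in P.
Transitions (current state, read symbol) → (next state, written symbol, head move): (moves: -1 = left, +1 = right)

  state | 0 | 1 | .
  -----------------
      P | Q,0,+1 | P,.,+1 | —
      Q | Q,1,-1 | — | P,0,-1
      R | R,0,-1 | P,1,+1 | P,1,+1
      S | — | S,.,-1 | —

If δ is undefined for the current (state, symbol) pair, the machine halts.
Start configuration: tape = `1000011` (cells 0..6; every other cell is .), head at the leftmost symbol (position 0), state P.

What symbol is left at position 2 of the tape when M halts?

state=P head=0 tape=.[1]000011   (P,1)→(P,.,+1)
state=P head=1 tape=..[0]00011   (P,0)→(Q,0,+1)
state=Q head=2 tape=..0[0]0011   (Q,0)→(Q,1,-1)
state=Q head=1 tape=..[0]10011   (Q,0)→(Q,1,-1)
state=Q head=0 tape=.[.]110011   (Q,.)→(P,0,-1)
state=P head=-1 tape=[.]0110011
Cell 2 holds 1 when M halts.

1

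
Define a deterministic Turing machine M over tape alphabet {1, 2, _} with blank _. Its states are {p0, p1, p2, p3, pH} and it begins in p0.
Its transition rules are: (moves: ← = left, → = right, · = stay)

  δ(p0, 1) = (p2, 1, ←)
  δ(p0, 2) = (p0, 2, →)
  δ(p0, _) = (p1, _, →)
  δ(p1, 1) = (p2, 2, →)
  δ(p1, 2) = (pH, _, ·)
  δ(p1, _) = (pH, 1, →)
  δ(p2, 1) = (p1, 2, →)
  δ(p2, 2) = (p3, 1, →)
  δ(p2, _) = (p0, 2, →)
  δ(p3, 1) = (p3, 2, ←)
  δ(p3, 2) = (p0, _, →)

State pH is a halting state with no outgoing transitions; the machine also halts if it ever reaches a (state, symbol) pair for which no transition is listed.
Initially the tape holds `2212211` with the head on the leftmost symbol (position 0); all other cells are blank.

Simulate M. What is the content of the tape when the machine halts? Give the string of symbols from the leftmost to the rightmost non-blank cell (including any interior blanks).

22__22_1

state=p0 head=0 tape=[2]212211___   (p0,2)→(p0,2,→)
state=p0 head=1 tape=2[2]12211___   (p0,2)→(p0,2,→)
state=p0 head=2 tape=22[1]2211___   (p0,1)→(p2,1,←)
state=p2 head=1 tape=2[2]12211___   (p2,2)→(p3,1,→)
state=p3 head=2 tape=21[1]2211___   (p3,1)→(p3,2,←)
state=p3 head=1 tape=2[1]22211___   (p3,1)→(p3,2,←)
state=p3 head=0 tape=[2]222211___   (p3,2)→(p0,_,→)
state=p0 head=1 tape=_[2]22211___   (p0,2)→(p0,2,→)
state=p0 head=2 tape=_2[2]2211___   (p0,2)→(p0,2,→)
state=p0 head=3 tape=_22[2]211___   (p0,2)→(p0,2,→)
state=p0 head=4 tape=_222[2]11___   (p0,2)→(p0,2,→)
state=p0 head=5 tape=_2222[1]1___   (p0,1)→(p2,1,←)
state=p2 head=4 tape=_222[2]11___   (p2,2)→(p3,1,→)
state=p3 head=5 tape=_2221[1]1___   (p3,1)→(p3,2,←)
state=p3 head=4 tape=_222[1]21___   (p3,1)→(p3,2,←)
state=p3 head=3 tape=_22[2]221___   (p3,2)→(p0,_,→)
state=p0 head=4 tape=_22_[2]21___   (p0,2)→(p0,2,→)
state=p0 head=5 tape=_22_2[2]1___   (p0,2)→(p0,2,→)
state=p0 head=6 tape=_22_22[1]___   (p0,1)→(p2,1,←)
state=p2 head=5 tape=_22_2[2]1___   (p2,2)→(p3,1,→)
state=p3 head=6 tape=_22_21[1]___   (p3,1)→(p3,2,←)
state=p3 head=5 tape=_22_2[1]2___   (p3,1)→(p3,2,←)
state=p3 head=4 tape=_22_[2]22___   (p3,2)→(p0,_,→)
state=p0 head=5 tape=_22__[2]2___   (p0,2)→(p0,2,→)
state=p0 head=6 tape=_22__2[2]___   (p0,2)→(p0,2,→)
state=p0 head=7 tape=_22__22[_]__   (p0,_)→(p1,_,→)
state=p1 head=8 tape=_22__22_[_]_   (p1,_)→(pH,1,→)
state=pH head=9 tape=_22__22_1[_]
The non-blank tape span at halt is 22__22_1.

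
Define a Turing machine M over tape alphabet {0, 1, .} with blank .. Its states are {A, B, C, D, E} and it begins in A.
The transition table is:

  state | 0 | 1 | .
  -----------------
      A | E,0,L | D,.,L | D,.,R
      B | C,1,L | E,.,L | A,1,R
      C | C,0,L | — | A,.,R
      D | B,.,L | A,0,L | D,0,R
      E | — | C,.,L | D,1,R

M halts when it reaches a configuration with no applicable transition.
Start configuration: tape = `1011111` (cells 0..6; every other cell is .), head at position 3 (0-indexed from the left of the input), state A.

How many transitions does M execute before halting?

19

A | .101[1]111   read 1 → write ., move L, go to D
D | .10[1].111   read 1 → write 0, move L, go to A
A | .1[0]0.111   read 0 → write 0, move L, go to E
E | .[1]00.111   read 1 → write ., move L, go to C
C | [.].00.111   read . → write ., move R, go to A
A | .[.]00.111   read . → write ., move R, go to D
D | ..[0]0.111   read 0 → write ., move L, go to B
B | .[.].0.111   read . → write 1, move R, go to A
A | .1[.]0.111   read . → write ., move R, go to D
D | .1.[0].111   read 0 → write ., move L, go to B
B | .1[.]..111   read . → write 1, move R, go to A
A | .11[.].111   read . → write ., move R, go to D
D | .11.[.]111   read . → write 0, move R, go to D
D | .11.0[1]11   read 1 → write 0, move L, go to A
A | .11.[0]011   read 0 → write 0, move L, go to E
E | .11[.]0011   read . → write 1, move R, go to D
D | .111[0]011   read 0 → write ., move L, go to B
B | .11[1].011   read 1 → write ., move L, go to E
E | .1[1]..011   read 1 → write ., move L, go to C
C | .[1]...011
M halts after 19 transitions.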